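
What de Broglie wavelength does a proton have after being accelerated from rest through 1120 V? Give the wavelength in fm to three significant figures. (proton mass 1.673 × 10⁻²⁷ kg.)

KE = eV = 1.602 × 10⁻¹⁹ × 1120 = 1.794 × 10⁻¹⁶ J.
p = √(2mKE) = √(2 × 1.673 × 10⁻²⁷ × 1.794 × 10⁻¹⁶) = 7.748 × 10⁻²² kg·m/s.
λ = h/p = 6.626 × 10⁻³⁴ / 7.748 × 10⁻²² = 8.55 × 10⁻¹³ m = 855 fm.

λ = 855 fm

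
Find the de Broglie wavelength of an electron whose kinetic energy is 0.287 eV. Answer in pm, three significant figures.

KE = 0.287 eV = 4.598 × 10⁻²⁰ J.
p = √(2mKE) = √(2 × 9.109 × 10⁻³¹ × 4.598 × 10⁻²⁰) = 2.894 × 10⁻²⁵ kg·m/s.
λ = h/p = 6.626 × 10⁻³⁴ / 2.894 × 10⁻²⁵ = 2.29 × 10⁻⁹ m = 2290 pm.

λ = 2290 pm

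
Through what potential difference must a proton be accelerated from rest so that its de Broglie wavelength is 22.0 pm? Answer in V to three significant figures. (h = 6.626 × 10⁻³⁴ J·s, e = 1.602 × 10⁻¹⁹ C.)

p = h/λ = 6.626 × 10⁻³⁴ / 2.200 × 10⁻¹¹ = 3.012 × 10⁻²³ kg·m/s.
KE = p²/(2m) = 2.711 × 10⁻¹⁹ J.
V = KE/e = 2.711 × 10⁻¹⁹ / (1.602 × 10⁻¹⁹) = 1.69 V.

V = 1.69 V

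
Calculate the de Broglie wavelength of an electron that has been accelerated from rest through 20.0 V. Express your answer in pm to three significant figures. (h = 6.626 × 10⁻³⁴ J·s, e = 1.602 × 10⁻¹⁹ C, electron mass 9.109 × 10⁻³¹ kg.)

λ = 274 pm

KE = eV = 1.602 × 10⁻¹⁹ × 20.00 = 3.204 × 10⁻¹⁸ J.
p = √(2mKE) = √(2 × 9.109 × 10⁻³¹ × 3.204 × 10⁻¹⁸) = 2.416 × 10⁻²⁴ kg·m/s.
λ = h/p = 6.626 × 10⁻³⁴ / 2.416 × 10⁻²⁴ = 2.74 × 10⁻¹⁰ m = 274 pm.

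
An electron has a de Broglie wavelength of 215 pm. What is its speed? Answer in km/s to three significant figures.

v = 3380 km/s

p = h/λ = 6.626 × 10⁻³⁴ / 2.150 × 10⁻¹⁰ = 3.082 × 10⁻²⁴ kg·m/s.
v = p/m = 3.082 × 10⁻²⁴ / 9.109 × 10⁻³¹ = 3.38 × 10⁶ m/s = 3380 km/s.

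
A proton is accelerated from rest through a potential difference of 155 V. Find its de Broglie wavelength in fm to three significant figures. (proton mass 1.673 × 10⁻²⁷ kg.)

λ = 2300 fm

KE = eV = 1.602 × 10⁻¹⁹ × 155.0 = 2.483 × 10⁻¹⁷ J.
p = √(2mKE) = √(2 × 1.673 × 10⁻²⁷ × 2.483 × 10⁻¹⁷) = 2.882 × 10⁻²² kg·m/s.
λ = h/p = 6.626 × 10⁻³⁴ / 2.882 × 10⁻²² = 2.30 × 10⁻¹² m = 2300 fm.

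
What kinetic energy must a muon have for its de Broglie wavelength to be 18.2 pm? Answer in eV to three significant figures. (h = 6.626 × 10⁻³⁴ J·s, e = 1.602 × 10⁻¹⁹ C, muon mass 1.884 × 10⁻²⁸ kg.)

KE = 22.0 eV

p = h/λ = 6.626 × 10⁻³⁴ / 1.820 × 10⁻¹¹ = 3.641 × 10⁻²³ kg·m/s.
KE = p²/(2m) = (3.641 × 10⁻²³)² / (2 × 1.884 × 10⁻²⁸) = 3.518 × 10⁻¹⁸ J = 22.0 eV.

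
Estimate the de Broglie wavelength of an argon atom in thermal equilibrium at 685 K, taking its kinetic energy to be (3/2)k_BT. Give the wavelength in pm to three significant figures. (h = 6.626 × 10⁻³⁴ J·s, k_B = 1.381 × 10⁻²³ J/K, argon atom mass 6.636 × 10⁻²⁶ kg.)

λ = 15.3 pm

KE = (3/2)k_BT = 1.5 × 1.381 × 10⁻²³ × 685 = 1.419 × 10⁻²⁰ J.
p = √(2mKE) = √(2 × 6.636 × 10⁻²⁶ × 1.419 × 10⁻²⁰) = 4.340 × 10⁻²³ kg·m/s.
λ = h/p = 1.53 × 10⁻¹¹ m = 15.3 pm.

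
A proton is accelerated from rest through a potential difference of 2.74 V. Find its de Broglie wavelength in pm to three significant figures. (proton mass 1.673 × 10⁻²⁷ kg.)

λ = 17.3 pm

KE = eV = 1.602 × 10⁻¹⁹ × 2.740 = 4.389 × 10⁻¹⁹ J.
p = √(2mKE) = √(2 × 1.673 × 10⁻²⁷ × 4.389 × 10⁻¹⁹) = 3.832 × 10⁻²³ kg·m/s.
λ = h/p = 6.626 × 10⁻³⁴ / 3.832 × 10⁻²³ = 1.73 × 10⁻¹¹ m = 17.3 pm.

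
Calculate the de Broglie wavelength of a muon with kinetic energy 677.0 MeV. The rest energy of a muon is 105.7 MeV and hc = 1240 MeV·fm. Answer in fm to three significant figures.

Total energy E = KE + m₀c² = 677.0 + 105.7 = 782.7 MeV.
(pc)² = E² − (m₀c²)² = (782.7)² − (105.7)² = 6.014 × 10⁵ MeV², so pc = 775.5 MeV.
λ = hc/(pc) = 1240 MeV·fm / 775.5 MeV = 1.60 fm.

λ = 1.60 fm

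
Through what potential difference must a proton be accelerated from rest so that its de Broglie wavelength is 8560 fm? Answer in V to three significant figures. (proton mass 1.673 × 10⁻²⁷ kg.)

p = h/λ = 6.626 × 10⁻³⁴ / 8.560 × 10⁻¹² = 7.741 × 10⁻²³ kg·m/s.
KE = p²/(2m) = 1.791 × 10⁻¹⁸ J.
V = KE/e = 1.791 × 10⁻¹⁸ / (1.602 × 10⁻¹⁹) = 11.2 V.

V = 11.2 V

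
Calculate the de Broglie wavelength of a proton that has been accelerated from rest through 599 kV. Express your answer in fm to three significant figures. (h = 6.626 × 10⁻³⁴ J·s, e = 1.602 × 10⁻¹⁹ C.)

KE = eV = 1.602 × 10⁻¹⁹ × 5.990 × 10⁵ = 9.596 × 10⁻¹⁴ J.
p = √(2mKE) = √(2 × 1.673 × 10⁻²⁷ × 9.596 × 10⁻¹⁴) = 1.792 × 10⁻²⁰ kg·m/s.
λ = h/p = 6.626 × 10⁻³⁴ / 1.792 × 10⁻²⁰ = 3.70 × 10⁻¹⁴ m = 37.0 fm.

λ = 37.0 fm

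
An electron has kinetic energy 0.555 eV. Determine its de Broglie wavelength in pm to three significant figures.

KE = 0.555 eV = 8.891 × 10⁻²⁰ J.
p = √(2mKE) = √(2 × 9.109 × 10⁻³¹ × 8.891 × 10⁻²⁰) = 4.025 × 10⁻²⁵ kg·m/s.
λ = h/p = 6.626 × 10⁻³⁴ / 4.025 × 10⁻²⁵ = 1.65 × 10⁻⁹ m = 1650 pm.

λ = 1650 pm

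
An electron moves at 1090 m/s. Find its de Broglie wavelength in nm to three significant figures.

p = mv = 9.109 × 10⁻³¹ × 1090 = 9.929 × 10⁻²⁸ kg·m/s.
λ = h/p = 6.626 × 10⁻³⁴ / 9.929 × 10⁻²⁸ = 6.67 × 10⁻⁷ m = 667 nm.

λ = 667 nm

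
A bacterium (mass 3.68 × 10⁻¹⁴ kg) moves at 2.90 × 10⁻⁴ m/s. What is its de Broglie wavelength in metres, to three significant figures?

λ = 6.21 × 10⁻¹⁷ m

p = mv = 3.68 × 10⁻¹⁴ × 2.90 × 10⁻⁴ = 1.067 × 10⁻¹⁷ kg·m/s.
λ = h/p = 6.626 × 10⁻³⁴ / 1.067 × 10⁻¹⁷ = 6.21 × 10⁻¹⁷ m.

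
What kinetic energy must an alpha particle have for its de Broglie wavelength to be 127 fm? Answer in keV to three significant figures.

p = h/λ = 6.626 × 10⁻³⁴ / 1.270 × 10⁻¹³ = 5.217 × 10⁻²¹ kg·m/s.
KE = p²/(2m) = (5.217 × 10⁻²¹)² / (2 × 6.645 × 10⁻²⁷) = 2.048 × 10⁻¹⁵ J = 12.8 keV.

KE = 12.8 keV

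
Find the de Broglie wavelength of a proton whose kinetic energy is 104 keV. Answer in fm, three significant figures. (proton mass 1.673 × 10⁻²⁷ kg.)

KE = 104 keV = 1.666 × 10⁻¹⁴ J.
p = √(2mKE) = √(2 × 1.673 × 10⁻²⁷ × 1.666 × 10⁻¹⁴) = 7.466 × 10⁻²¹ kg·m/s.
λ = h/p = 6.626 × 10⁻³⁴ / 7.466 × 10⁻²¹ = 8.87 × 10⁻¹⁴ m = 88.7 fm.

λ = 88.7 fm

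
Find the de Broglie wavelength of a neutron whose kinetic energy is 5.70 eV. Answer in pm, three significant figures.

KE = 5.70 eV = 9.131 × 10⁻¹⁹ J.
p = √(2mKE) = √(2 × 1.675 × 10⁻²⁷ × 9.131 × 10⁻¹⁹) = 5.531 × 10⁻²³ kg·m/s.
λ = h/p = 6.626 × 10⁻³⁴ / 5.531 × 10⁻²³ = 1.20 × 10⁻¹¹ m = 12.0 pm.

λ = 12.0 pm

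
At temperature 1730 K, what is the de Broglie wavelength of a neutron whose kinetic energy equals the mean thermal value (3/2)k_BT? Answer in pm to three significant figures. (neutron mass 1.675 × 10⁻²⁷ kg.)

λ = 60.5 pm

KE = (3/2)k_BT = 1.5 × 1.381 × 10⁻²³ × 1730 = 3.584 × 10⁻²⁰ J.
p = √(2mKE) = √(2 × 1.675 × 10⁻²⁷ × 3.584 × 10⁻²⁰) = 1.096 × 10⁻²³ kg·m/s.
λ = h/p = 6.05 × 10⁻¹¹ m = 60.5 pm.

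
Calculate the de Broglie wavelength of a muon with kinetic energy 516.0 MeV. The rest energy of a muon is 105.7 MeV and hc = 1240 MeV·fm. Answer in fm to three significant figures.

λ = 2.02 fm

Total energy E = KE + m₀c² = 516.0 + 105.7 = 621.7 MeV.
(pc)² = E² − (m₀c²)² = (621.7)² − (105.7)² = 3.753 × 10⁵ MeV², so pc = 612.6 MeV.
λ = hc/(pc) = 1240 MeV·fm / 612.6 MeV = 2.02 fm.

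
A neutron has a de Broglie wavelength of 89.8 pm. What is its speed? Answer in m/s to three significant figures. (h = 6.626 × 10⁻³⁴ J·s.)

v = 4410 m/s

p = h/λ = 6.626 × 10⁻³⁴ / 8.980 × 10⁻¹¹ = 7.379 × 10⁻²⁴ kg·m/s.
v = p/m = 7.379 × 10⁻²⁴ / 1.675 × 10⁻²⁷ = 4.41 × 10³ m/s = 4410 m/s.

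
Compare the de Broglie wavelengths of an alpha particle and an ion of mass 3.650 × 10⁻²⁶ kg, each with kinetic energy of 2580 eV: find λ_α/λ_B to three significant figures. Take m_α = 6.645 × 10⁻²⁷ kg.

At fixed KE, p = √(2mKE) so λ = h/p ∝ 1/√m.
λ_α/λ_B = √(m_B/m_α) = √(3.650 × 10⁻²⁶/6.645 × 10⁻²⁷) = √(5.493) = 2.34.

λ_α/λ_B = 2.34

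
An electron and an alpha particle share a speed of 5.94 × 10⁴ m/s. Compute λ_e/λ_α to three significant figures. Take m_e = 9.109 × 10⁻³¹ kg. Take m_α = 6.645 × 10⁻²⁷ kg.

λ_e/λ_α = 7290

At fixed v, p = mv so λ = h/(mv) ∝ 1/m.
λ_e/λ_α = m_α/m_e = 6.645 × 10⁻²⁷/9.109 × 10⁻³¹ = 7290.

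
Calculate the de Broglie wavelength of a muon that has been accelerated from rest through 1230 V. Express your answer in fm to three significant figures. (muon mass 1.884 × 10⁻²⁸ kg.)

KE = eV = 1.602 × 10⁻¹⁹ × 1230 = 1.970 × 10⁻¹⁶ J.
p = √(2mKE) = √(2 × 1.884 × 10⁻²⁸ × 1.970 × 10⁻¹⁶) = 2.725 × 10⁻²² kg·m/s.
λ = h/p = 6.626 × 10⁻³⁴ / 2.725 × 10⁻²² = 2.43 × 10⁻¹² m = 2430 fm.

λ = 2430 fm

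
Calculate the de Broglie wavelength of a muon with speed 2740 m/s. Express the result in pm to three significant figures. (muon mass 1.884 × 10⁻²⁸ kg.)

λ = 1280 pm

p = mv = 1.884 × 10⁻²⁸ × 2740 = 5.162 × 10⁻²⁵ kg·m/s.
λ = h/p = 6.626 × 10⁻³⁴ / 5.162 × 10⁻²⁵ = 1.28 × 10⁻⁹ m = 1280 pm.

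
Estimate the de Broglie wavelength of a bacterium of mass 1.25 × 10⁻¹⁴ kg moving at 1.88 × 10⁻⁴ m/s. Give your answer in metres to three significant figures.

λ = 2.82 × 10⁻¹⁶ m

p = mv = 1.25 × 10⁻¹⁴ × 1.88 × 10⁻⁴ = 2.350 × 10⁻¹⁸ kg·m/s.
λ = h/p = 6.626 × 10⁻³⁴ / 2.350 × 10⁻¹⁸ = 2.82 × 10⁻¹⁶ m.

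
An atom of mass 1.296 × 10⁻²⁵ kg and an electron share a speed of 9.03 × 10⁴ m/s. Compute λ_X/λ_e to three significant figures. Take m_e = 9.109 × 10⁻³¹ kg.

λ_X/λ_e = 7.03 × 10⁻⁶

At fixed v, p = mv so λ = h/(mv) ∝ 1/m.
λ_X/λ_e = m_e/m_X = 9.109 × 10⁻³¹/1.296 × 10⁻²⁵ = 7.03 × 10⁻⁶.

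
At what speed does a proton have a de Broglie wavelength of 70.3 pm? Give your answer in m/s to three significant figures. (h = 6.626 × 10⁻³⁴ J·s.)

p = h/λ = 6.626 × 10⁻³⁴ / 7.030 × 10⁻¹¹ = 9.425 × 10⁻²⁴ kg·m/s.
v = p/m = 9.425 × 10⁻²⁴ / 1.673 × 10⁻²⁷ = 5.63 × 10³ m/s = 5630 m/s.

v = 5630 m/s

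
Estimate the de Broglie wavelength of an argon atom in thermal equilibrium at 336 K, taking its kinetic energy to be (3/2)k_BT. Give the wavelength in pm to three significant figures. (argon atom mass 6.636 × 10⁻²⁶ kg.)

KE = (3/2)k_BT = 1.5 × 1.381 × 10⁻²³ × 336 = 6.960 × 10⁻²¹ J.
p = √(2mKE) = √(2 × 6.636 × 10⁻²⁶ × 6.960 × 10⁻²¹) = 3.039 × 10⁻²³ kg·m/s.
λ = h/p = 2.18 × 10⁻¹¹ m = 21.8 pm.

λ = 21.8 pm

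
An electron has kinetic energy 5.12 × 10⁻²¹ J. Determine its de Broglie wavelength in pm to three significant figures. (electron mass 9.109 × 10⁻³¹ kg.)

p = √(2mKE) = √(2 × 9.109 × 10⁻³¹ × 5.120 × 10⁻²¹) = 9.658 × 10⁻²⁶ kg·m/s.
λ = h/p = 6.626 × 10⁻³⁴ / 9.658 × 10⁻²⁶ = 6.86 × 10⁻⁹ m = 6860 pm.

λ = 6860 pm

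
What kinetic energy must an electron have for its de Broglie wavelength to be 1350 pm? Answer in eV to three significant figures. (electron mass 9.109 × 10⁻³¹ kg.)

p = h/λ = 6.626 × 10⁻³⁴ / 1.350 × 10⁻⁹ = 4.908 × 10⁻²⁵ kg·m/s.
KE = p²/(2m) = (4.908 × 10⁻²⁵)² / (2 × 9.109 × 10⁻³¹) = 1.322 × 10⁻¹⁹ J = 0.825 eV.

KE = 0.825 eV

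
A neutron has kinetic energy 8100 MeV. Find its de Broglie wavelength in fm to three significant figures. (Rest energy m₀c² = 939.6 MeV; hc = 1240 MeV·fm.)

Total energy E = KE + m₀c² = 8100 + 939.6 = 9039.6 MeV.
(pc)² = E² − (m₀c²)² = (9039.6)² − (939.6)² = 8.083 × 10⁷ MeV², so pc = 8991 MeV.
λ = hc/(pc) = 1240 MeV·fm / 8991 MeV = 0.138 fm.

λ = 0.138 fm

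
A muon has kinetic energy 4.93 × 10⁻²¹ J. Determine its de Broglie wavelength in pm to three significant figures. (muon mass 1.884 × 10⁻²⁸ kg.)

p = √(2mKE) = √(2 × 1.884 × 10⁻²⁸ × 4.930 × 10⁻²¹) = 1.363 × 10⁻²⁴ kg·m/s.
λ = h/p = 6.626 × 10⁻³⁴ / 1.363 × 10⁻²⁴ = 4.86 × 10⁻¹⁰ m = 486 pm.

λ = 486 pm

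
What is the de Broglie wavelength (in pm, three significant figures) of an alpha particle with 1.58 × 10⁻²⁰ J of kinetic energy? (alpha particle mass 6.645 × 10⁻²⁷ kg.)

p = √(2mKE) = √(2 × 6.645 × 10⁻²⁷ × 1.580 × 10⁻²⁰) = 1.449 × 10⁻²³ kg·m/s.
λ = h/p = 6.626 × 10⁻³⁴ / 1.449 × 10⁻²³ = 4.57 × 10⁻¹¹ m = 45.7 pm.

λ = 45.7 pm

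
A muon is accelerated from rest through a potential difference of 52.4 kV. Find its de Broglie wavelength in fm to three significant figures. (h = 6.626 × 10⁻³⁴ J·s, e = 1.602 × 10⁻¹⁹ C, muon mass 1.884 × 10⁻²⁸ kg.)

λ = 373 fm

KE = eV = 1.602 × 10⁻¹⁹ × 5.240 × 10⁴ = 8.394 × 10⁻¹⁵ J.
p = √(2mKE) = √(2 × 1.884 × 10⁻²⁸ × 8.394 × 10⁻¹⁵) = 1.778 × 10⁻²¹ kg·m/s.
λ = h/p = 6.626 × 10⁻³⁴ / 1.778 × 10⁻²¹ = 3.73 × 10⁻¹³ m = 373 fm.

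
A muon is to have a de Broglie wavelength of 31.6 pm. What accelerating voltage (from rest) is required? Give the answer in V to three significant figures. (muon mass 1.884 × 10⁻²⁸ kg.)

V = 7.28 V

p = h/λ = 6.626 × 10⁻³⁴ / 3.160 × 10⁻¹¹ = 2.097 × 10⁻²³ kg·m/s.
KE = p²/(2m) = 1.167 × 10⁻¹⁸ J.
V = KE/e = 1.167 × 10⁻¹⁸ / (1.602 × 10⁻¹⁹) = 7.28 V.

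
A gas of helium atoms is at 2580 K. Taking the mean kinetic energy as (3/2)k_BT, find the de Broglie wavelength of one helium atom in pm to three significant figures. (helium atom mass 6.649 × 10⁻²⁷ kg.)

KE = (3/2)k_BT = 1.5 × 1.381 × 10⁻²³ × 2580 = 5.344 × 10⁻²⁰ J.
p = √(2mKE) = √(2 × 6.649 × 10⁻²⁷ × 5.344 × 10⁻²⁰) = 2.666 × 10⁻²³ kg·m/s.
λ = h/p = 2.49 × 10⁻¹¹ m = 24.9 pm.

λ = 24.9 pm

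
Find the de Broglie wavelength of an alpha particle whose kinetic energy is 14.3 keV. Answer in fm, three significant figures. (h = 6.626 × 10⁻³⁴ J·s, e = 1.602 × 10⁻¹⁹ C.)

λ = 120 fm

KE = 14.3 keV = 2.291 × 10⁻¹⁵ J.
p = √(2mKE) = √(2 × 6.645 × 10⁻²⁷ × 2.291 × 10⁻¹⁵) = 5.518 × 10⁻²¹ kg·m/s.
λ = h/p = 6.626 × 10⁻³⁴ / 5.518 × 10⁻²¹ = 1.20 × 10⁻¹³ m = 120 fm.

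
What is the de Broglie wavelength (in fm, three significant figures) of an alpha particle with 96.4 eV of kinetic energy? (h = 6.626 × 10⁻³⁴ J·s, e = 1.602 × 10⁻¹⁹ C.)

λ = 1460 fm

KE = 96.4 eV = 1.544 × 10⁻¹⁷ J.
p = √(2mKE) = √(2 × 6.645 × 10⁻²⁷ × 1.544 × 10⁻¹⁷) = 4.530 × 10⁻²² kg·m/s.
λ = h/p = 6.626 × 10⁻³⁴ / 4.530 × 10⁻²² = 1.46 × 10⁻¹² m = 1460 fm.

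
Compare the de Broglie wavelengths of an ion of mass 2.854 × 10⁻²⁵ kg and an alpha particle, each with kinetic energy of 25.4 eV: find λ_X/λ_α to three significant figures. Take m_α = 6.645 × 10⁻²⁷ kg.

λ_X/λ_α = 0.153

At fixed KE, p = √(2mKE) so λ = h/p ∝ 1/√m.
λ_X/λ_α = √(m_α/m_X) = √(6.645 × 10⁻²⁷/2.854 × 10⁻²⁵) = √(0.02328) = 0.153.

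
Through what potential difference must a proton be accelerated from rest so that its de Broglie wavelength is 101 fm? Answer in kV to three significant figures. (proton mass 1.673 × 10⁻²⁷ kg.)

V = 80.3 kV

p = h/λ = 6.626 × 10⁻³⁴ / 1.010 × 10⁻¹³ = 6.560 × 10⁻²¹ kg·m/s.
KE = p²/(2m) = 1.286 × 10⁻¹⁴ J.
V = KE/e = 1.286 × 10⁻¹⁴ / (1.602 × 10⁻¹⁹) = 80.3 kV.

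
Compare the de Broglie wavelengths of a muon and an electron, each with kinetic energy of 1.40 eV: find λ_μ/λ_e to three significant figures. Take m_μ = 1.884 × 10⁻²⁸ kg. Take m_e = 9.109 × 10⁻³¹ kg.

λ_μ/λ_e = 0.0695

At fixed KE, p = √(2mKE) so λ = h/p ∝ 1/√m.
λ_μ/λ_e = √(m_e/m_μ) = √(9.109 × 10⁻³¹/1.884 × 10⁻²⁸) = √(4.835 × 10⁻³) = 0.0695.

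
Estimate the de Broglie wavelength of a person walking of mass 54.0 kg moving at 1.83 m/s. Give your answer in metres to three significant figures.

λ = 6.71 × 10⁻³⁶ m

p = mv = 54.0 × 1.83 = 9.882 × 10¹ kg·m/s.
λ = h/p = 6.626 × 10⁻³⁴ / 9.882 × 10¹ = 6.71 × 10⁻³⁶ m.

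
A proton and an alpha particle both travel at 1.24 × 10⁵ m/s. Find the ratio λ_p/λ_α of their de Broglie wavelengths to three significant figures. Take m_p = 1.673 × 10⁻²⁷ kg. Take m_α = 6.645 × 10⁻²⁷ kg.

At fixed v, p = mv so λ = h/(mv) ∝ 1/m.
λ_p/λ_α = m_α/m_p = 6.645 × 10⁻²⁷/1.673 × 10⁻²⁷ = 3.97.

λ_p/λ_α = 3.97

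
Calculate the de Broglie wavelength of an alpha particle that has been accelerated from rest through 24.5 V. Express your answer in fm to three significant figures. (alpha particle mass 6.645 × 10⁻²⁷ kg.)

KE = 2eV = 2 × 1.602 × 10⁻¹⁹ × 24.50 = 7.850 × 10⁻¹⁸ J.
p = √(2mKE) = √(2 × 6.645 × 10⁻²⁷ × 7.850 × 10⁻¹⁸) = 3.230 × 10⁻²² kg·m/s.
λ = h/p = 6.626 × 10⁻³⁴ / 3.230 × 10⁻²² = 2.05 × 10⁻¹² m = 2050 fm.

λ = 2050 fm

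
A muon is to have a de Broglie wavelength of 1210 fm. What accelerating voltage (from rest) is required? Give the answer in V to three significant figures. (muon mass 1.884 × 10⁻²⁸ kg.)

V = 4970 V

p = h/λ = 6.626 × 10⁻³⁴ / 1.210 × 10⁻¹² = 5.476 × 10⁻²² kg·m/s.
KE = p²/(2m) = 7.958 × 10⁻¹⁶ J.
V = KE/e = 7.958 × 10⁻¹⁶ / (1.602 × 10⁻¹⁹) = 4970 V.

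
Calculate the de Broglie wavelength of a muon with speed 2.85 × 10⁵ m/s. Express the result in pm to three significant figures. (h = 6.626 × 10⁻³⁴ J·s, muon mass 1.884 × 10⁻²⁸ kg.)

λ = 12.3 pm

p = mv = 1.884 × 10⁻²⁸ × 2.85 × 10⁵ = 5.369 × 10⁻²³ kg·m/s.
λ = h/p = 6.626 × 10⁻³⁴ / 5.369 × 10⁻²³ = 1.23 × 10⁻¹¹ m = 12.3 pm.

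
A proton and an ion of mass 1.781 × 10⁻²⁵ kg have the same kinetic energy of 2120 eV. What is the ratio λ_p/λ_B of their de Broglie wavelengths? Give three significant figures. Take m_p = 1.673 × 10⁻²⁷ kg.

λ_p/λ_B = 10.3

At fixed KE, p = √(2mKE) so λ = h/p ∝ 1/√m.
λ_p/λ_B = √(m_B/m_p) = √(1.781 × 10⁻²⁵/1.673 × 10⁻²⁷) = √(106.5) = 10.3.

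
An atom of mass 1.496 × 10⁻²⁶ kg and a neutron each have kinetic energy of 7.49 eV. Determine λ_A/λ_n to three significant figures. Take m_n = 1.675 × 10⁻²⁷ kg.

At fixed KE, p = √(2mKE) so λ = h/p ∝ 1/√m.
λ_A/λ_n = √(m_n/m_A) = √(1.675 × 10⁻²⁷/1.496 × 10⁻²⁶) = √(0.1120) = 0.335.

λ_A/λ_n = 0.335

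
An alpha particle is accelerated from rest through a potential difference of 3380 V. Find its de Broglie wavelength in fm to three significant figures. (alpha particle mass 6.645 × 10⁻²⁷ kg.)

KE = 2eV = 2 × 1.602 × 10⁻¹⁹ × 3380 = 1.083 × 10⁻¹⁵ J.
p = √(2mKE) = √(2 × 6.645 × 10⁻²⁷ × 1.083 × 10⁻¹⁵) = 3.794 × 10⁻²¹ kg·m/s.
λ = h/p = 6.626 × 10⁻³⁴ / 3.794 × 10⁻²¹ = 1.75 × 10⁻¹³ m = 175 fm.

λ = 175 fm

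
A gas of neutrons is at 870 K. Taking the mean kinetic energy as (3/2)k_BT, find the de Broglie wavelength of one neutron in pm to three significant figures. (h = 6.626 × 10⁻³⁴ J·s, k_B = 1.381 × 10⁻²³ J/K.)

λ = 85.3 pm

KE = (3/2)k_BT = 1.5 × 1.381 × 10⁻²³ × 870 = 1.802 × 10⁻²⁰ J.
p = √(2mKE) = √(2 × 1.675 × 10⁻²⁷ × 1.802 × 10⁻²⁰) = 7.770 × 10⁻²⁴ kg·m/s.
λ = h/p = 8.53 × 10⁻¹¹ m = 85.3 pm.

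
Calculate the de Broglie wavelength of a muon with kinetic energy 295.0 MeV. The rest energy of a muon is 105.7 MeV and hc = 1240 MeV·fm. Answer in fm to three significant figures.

λ = 3.21 fm

Total energy E = KE + m₀c² = 295.0 + 105.7 = 400.7 MeV.
(pc)² = E² − (m₀c²)² = (400.7)² − (105.7)² = 1.494 × 10⁵ MeV², so pc = 386.5 MeV.
λ = hc/(pc) = 1240 MeV·fm / 386.5 MeV = 3.21 fm.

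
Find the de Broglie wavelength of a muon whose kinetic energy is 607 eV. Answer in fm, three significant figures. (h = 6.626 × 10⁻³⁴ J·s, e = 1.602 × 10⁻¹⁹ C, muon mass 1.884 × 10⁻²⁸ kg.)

λ = 3460 fm

KE = 607 eV = 9.724 × 10⁻¹⁷ J.
p = √(2mKE) = √(2 × 1.884 × 10⁻²⁸ × 9.724 × 10⁻¹⁷) = 1.914 × 10⁻²² kg·m/s.
λ = h/p = 6.626 × 10⁻³⁴ / 1.914 × 10⁻²² = 3.46 × 10⁻¹² m = 3460 fm.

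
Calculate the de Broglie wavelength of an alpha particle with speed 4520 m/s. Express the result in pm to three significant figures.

p = mv = 6.645 × 10⁻²⁷ × 4520 = 3.004 × 10⁻²³ kg·m/s.
λ = h/p = 6.626 × 10⁻³⁴ / 3.004 × 10⁻²³ = 2.21 × 10⁻¹¹ m = 22.1 pm.

λ = 22.1 pm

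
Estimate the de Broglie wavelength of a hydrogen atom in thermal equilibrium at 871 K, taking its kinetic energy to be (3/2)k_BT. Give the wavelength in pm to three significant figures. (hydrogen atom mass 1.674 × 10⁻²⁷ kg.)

KE = (3/2)k_BT = 1.5 × 1.381 × 10⁻²³ × 871 = 1.804 × 10⁻²⁰ J.
p = √(2mKE) = √(2 × 1.674 × 10⁻²⁷ × 1.804 × 10⁻²⁰) = 7.772 × 10⁻²⁴ kg·m/s.
λ = h/p = 8.53 × 10⁻¹¹ m = 85.3 pm.

λ = 85.3 pm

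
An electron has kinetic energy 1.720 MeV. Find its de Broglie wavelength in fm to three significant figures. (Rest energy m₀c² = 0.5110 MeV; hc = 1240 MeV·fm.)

λ = 571 fm

Total energy E = KE + m₀c² = 1.720 + 0.5110 = 2.2310 MeV.
(pc)² = E² − (m₀c²)² = (2.2310)² − (0.5110)² = 4.716 MeV², so pc = 2.172 MeV.
λ = hc/(pc) = 1240 MeV·fm / 2.172 MeV = 571 fm.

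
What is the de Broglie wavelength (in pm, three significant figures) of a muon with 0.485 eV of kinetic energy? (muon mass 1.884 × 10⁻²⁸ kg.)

KE = 0.485 eV = 7.770 × 10⁻²⁰ J.
p = √(2mKE) = √(2 × 1.884 × 10⁻²⁸ × 7.770 × 10⁻²⁰) = 5.411 × 10⁻²⁴ kg·m/s.
λ = h/p = 6.626 × 10⁻³⁴ / 5.411 × 10⁻²⁴ = 1.22 × 10⁻¹⁰ m = 122 pm.

λ = 122 pm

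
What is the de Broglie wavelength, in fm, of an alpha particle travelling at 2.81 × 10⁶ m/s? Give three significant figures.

λ = 35.5 fm

p = mv = 6.645 × 10⁻²⁷ × 2.81 × 10⁶ = 1.867 × 10⁻²⁰ kg·m/s.
λ = h/p = 6.626 × 10⁻³⁴ / 1.867 × 10⁻²⁰ = 3.55 × 10⁻¹⁴ m = 35.5 fm.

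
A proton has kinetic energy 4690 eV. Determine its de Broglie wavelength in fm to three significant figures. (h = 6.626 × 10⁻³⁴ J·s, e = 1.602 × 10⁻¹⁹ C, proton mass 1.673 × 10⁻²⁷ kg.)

λ = 418 fm

KE = 4690 eV = 7.513 × 10⁻¹⁶ J.
p = √(2mKE) = √(2 × 1.673 × 10⁻²⁷ × 7.513 × 10⁻¹⁶) = 1.586 × 10⁻²¹ kg·m/s.
λ = h/p = 6.626 × 10⁻³⁴ / 1.586 × 10⁻²¹ = 4.18 × 10⁻¹³ m = 418 fm.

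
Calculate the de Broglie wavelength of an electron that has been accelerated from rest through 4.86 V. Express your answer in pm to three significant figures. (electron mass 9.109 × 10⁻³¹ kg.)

KE = eV = 1.602 × 10⁻¹⁹ × 4.860 = 7.786 × 10⁻¹⁹ J.
p = √(2mKE) = √(2 × 9.109 × 10⁻³¹ × 7.786 × 10⁻¹⁹) = 1.191 × 10⁻²⁴ kg·m/s.
λ = h/p = 6.626 × 10⁻³⁴ / 1.191 × 10⁻²⁴ = 5.56 × 10⁻¹⁰ m = 556 pm.

λ = 556 pm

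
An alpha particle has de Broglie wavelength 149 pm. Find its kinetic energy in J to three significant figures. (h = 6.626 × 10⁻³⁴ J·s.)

KE = 1.49 × 10⁻²¹ J

p = h/λ = 6.626 × 10⁻³⁴ / 1.490 × 10⁻¹⁰ = 4.447 × 10⁻²⁴ kg·m/s.
KE = p²/(2m) = (4.447 × 10⁻²⁴)² / (2 × 6.645 × 10⁻²⁷) = 1.488 × 10⁻²¹ J = 1.49 × 10⁻²¹ J.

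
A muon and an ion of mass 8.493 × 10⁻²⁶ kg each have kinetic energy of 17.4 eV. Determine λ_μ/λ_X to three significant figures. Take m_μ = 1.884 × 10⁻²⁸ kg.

At fixed KE, p = √(2mKE) so λ = h/p ∝ 1/√m.
λ_μ/λ_X = √(m_X/m_μ) = √(8.493 × 10⁻²⁶/1.884 × 10⁻²⁸) = √(450.8) = 21.2.

λ_μ/λ_X = 21.2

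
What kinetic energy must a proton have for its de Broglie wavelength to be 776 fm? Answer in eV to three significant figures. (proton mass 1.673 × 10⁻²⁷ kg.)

p = h/λ = 6.626 × 10⁻³⁴ / 7.760 × 10⁻¹³ = 8.539 × 10⁻²² kg·m/s.
KE = p²/(2m) = (8.539 × 10⁻²²)² / (2 × 1.673 × 10⁻²⁷) = 2.179 × 10⁻¹⁶ J = 1360 eV.

KE = 1360 eV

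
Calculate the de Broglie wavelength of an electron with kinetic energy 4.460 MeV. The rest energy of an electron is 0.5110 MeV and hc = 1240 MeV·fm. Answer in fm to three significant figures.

λ = 251 fm

Total energy E = KE + m₀c² = 4.460 + 0.5110 = 4.9710 MeV.
(pc)² = E² − (m₀c²)² = (4.9710)² − (0.5110)² = 24.45 MeV², so pc = 4.945 MeV.
λ = hc/(pc) = 1240 MeV·fm / 4.945 MeV = 251 fm.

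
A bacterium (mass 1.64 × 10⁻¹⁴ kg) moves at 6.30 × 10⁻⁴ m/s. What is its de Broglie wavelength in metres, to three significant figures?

λ = 6.41 × 10⁻¹⁷ m

p = mv = 1.64 × 10⁻¹⁴ × 6.30 × 10⁻⁴ = 1.033 × 10⁻¹⁷ kg·m/s.
λ = h/p = 6.626 × 10⁻³⁴ / 1.033 × 10⁻¹⁷ = 6.41 × 10⁻¹⁷ m.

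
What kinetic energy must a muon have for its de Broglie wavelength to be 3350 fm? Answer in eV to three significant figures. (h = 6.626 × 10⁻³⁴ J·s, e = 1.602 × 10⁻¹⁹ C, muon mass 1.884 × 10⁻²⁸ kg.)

KE = 648 eV

p = h/λ = 6.626 × 10⁻³⁴ / 3.350 × 10⁻¹² = 1.978 × 10⁻²² kg·m/s.
KE = p²/(2m) = (1.978 × 10⁻²²)² / (2 × 1.884 × 10⁻²⁸) = 1.038 × 10⁻¹⁶ J = 648 eV.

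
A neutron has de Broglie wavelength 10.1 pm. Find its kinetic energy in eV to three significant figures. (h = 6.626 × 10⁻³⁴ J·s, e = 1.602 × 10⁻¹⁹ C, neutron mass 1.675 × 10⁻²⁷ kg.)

p = h/λ = 6.626 × 10⁻³⁴ / 1.010 × 10⁻¹¹ = 6.560 × 10⁻²³ kg·m/s.
KE = p²/(2m) = (6.560 × 10⁻²³)² / (2 × 1.675 × 10⁻²⁷) = 1.285 × 10⁻¹⁸ J = 8.02 eV.

KE = 8.02 eV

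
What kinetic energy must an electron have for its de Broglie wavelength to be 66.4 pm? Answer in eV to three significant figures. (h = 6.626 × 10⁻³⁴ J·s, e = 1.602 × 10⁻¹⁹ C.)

KE = 341 eV

p = h/λ = 6.626 × 10⁻³⁴ / 6.640 × 10⁻¹¹ = 9.979 × 10⁻²⁴ kg·m/s.
KE = p²/(2m) = (9.979 × 10⁻²⁴)² / (2 × 9.109 × 10⁻³¹) = 5.466 × 10⁻¹⁷ J = 341 eV.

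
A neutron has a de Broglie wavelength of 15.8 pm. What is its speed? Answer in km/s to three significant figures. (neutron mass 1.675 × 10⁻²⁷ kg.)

v = 25.0 km/s

p = h/λ = 6.626 × 10⁻³⁴ / 1.580 × 10⁻¹¹ = 4.194 × 10⁻²³ kg·m/s.
v = p/m = 4.194 × 10⁻²³ / 1.675 × 10⁻²⁷ = 2.50 × 10⁴ m/s = 25.0 km/s.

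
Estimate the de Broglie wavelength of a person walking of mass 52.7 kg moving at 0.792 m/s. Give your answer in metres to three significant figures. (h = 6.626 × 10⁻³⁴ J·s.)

λ = 1.59 × 10⁻³⁵ m

p = mv = 52.7 × 0.792 = 4.174 × 10¹ kg·m/s.
λ = h/p = 6.626 × 10⁻³⁴ / 4.174 × 10¹ = 1.59 × 10⁻³⁵ m.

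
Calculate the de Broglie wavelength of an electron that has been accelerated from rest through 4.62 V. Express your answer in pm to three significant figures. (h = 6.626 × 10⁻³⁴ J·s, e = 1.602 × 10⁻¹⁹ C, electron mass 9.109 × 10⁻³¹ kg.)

KE = eV = 1.602 × 10⁻¹⁹ × 4.620 = 7.401 × 10⁻¹⁹ J.
p = √(2mKE) = √(2 × 9.109 × 10⁻³¹ × 7.401 × 10⁻¹⁹) = 1.161 × 10⁻²⁴ kg·m/s.
λ = h/p = 6.626 × 10⁻³⁴ / 1.161 × 10⁻²⁴ = 5.71 × 10⁻¹⁰ m = 571 pm.

λ = 571 pm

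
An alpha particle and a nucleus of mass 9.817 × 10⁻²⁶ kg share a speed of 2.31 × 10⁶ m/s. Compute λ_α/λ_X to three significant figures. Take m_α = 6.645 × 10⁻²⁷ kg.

At fixed v, p = mv so λ = h/(mv) ∝ 1/m.
λ_α/λ_X = m_X/m_α = 9.817 × 10⁻²⁶/6.645 × 10⁻²⁷ = 14.8.

λ_α/λ_X = 14.8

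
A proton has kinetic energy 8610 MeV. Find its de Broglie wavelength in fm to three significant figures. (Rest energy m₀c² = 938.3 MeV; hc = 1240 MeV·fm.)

λ = 0.130 fm

Total energy E = KE + m₀c² = 8610 + 938.3 = 9548.3 MeV.
(pc)² = E² − (m₀c²)² = (9548.3)² − (938.3)² = 9.029 × 10⁷ MeV², so pc = 9502 MeV.
λ = hc/(pc) = 1240 MeV·fm / 9502 MeV = 0.130 fm.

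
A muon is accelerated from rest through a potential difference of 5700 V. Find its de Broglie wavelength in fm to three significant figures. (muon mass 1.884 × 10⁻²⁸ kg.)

KE = eV = 1.602 × 10⁻¹⁹ × 5700 = 9.131 × 10⁻¹⁶ J.
p = √(2mKE) = √(2 × 1.884 × 10⁻²⁸ × 9.131 × 10⁻¹⁶) = 5.866 × 10⁻²² kg·m/s.
λ = h/p = 6.626 × 10⁻³⁴ / 5.866 × 10⁻²² = 1.13 × 10⁻¹² m = 1130 fm.

λ = 1130 fm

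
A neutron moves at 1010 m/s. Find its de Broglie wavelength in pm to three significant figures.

λ = 392 pm

p = mv = 1.675 × 10⁻²⁷ × 1010 = 1.692 × 10⁻²⁴ kg·m/s.
λ = h/p = 6.626 × 10⁻³⁴ / 1.692 × 10⁻²⁴ = 3.92 × 10⁻¹⁰ m = 392 pm.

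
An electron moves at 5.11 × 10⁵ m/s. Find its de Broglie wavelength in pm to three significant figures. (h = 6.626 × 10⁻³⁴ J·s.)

p = mv = 9.109 × 10⁻³¹ × 5.11 × 10⁵ = 4.655 × 10⁻²⁵ kg·m/s.
λ = h/p = 6.626 × 10⁻³⁴ / 4.655 × 10⁻²⁵ = 1.42 × 10⁻⁹ m = 1420 pm.

λ = 1420 pm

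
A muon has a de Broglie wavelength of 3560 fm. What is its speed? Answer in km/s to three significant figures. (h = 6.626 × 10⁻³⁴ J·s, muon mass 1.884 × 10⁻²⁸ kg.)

v = 988 km/s

p = h/λ = 6.626 × 10⁻³⁴ / 3.560 × 10⁻¹² = 1.861 × 10⁻²² kg·m/s.
v = p/m = 1.861 × 10⁻²² / 1.884 × 10⁻²⁸ = 9.88 × 10⁵ m/s = 988 km/s.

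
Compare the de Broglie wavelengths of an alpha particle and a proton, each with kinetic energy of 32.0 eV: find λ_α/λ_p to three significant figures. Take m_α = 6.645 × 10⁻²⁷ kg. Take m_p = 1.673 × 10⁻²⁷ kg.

λ_α/λ_p = 0.502

At fixed KE, p = √(2mKE) so λ = h/p ∝ 1/√m.
λ_α/λ_p = √(m_p/m_α) = √(1.673 × 10⁻²⁷/6.645 × 10⁻²⁷) = √(0.2518) = 0.502.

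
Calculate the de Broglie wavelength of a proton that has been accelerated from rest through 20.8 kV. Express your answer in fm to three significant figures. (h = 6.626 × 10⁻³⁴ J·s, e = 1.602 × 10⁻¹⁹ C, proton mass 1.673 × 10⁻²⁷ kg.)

λ = 198 fm

KE = eV = 1.602 × 10⁻¹⁹ × 2.080 × 10⁴ = 3.332 × 10⁻¹⁵ J.
p = √(2mKE) = √(2 × 1.673 × 10⁻²⁷ × 3.332 × 10⁻¹⁵) = 3.339 × 10⁻²¹ kg·m/s.
λ = h/p = 6.626 × 10⁻³⁴ / 3.339 × 10⁻²¹ = 1.98 × 10⁻¹³ m = 198 fm.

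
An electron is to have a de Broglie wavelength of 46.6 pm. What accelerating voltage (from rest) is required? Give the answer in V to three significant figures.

V = 693 V

p = h/λ = 6.626 × 10⁻³⁴ / 4.660 × 10⁻¹¹ = 1.422 × 10⁻²³ kg·m/s.
KE = p²/(2m) = 1.110 × 10⁻¹⁶ J.
V = KE/e = 1.110 × 10⁻¹⁶ / (1.602 × 10⁻¹⁹) = 693 V.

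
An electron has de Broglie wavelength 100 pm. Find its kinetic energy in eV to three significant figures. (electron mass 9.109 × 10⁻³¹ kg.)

KE = 150 eV

p = h/λ = 6.626 × 10⁻³⁴ / 1.000 × 10⁻¹⁰ = 6.626 × 10⁻²⁴ kg·m/s.
KE = p²/(2m) = (6.626 × 10⁻²⁴)² / (2 × 9.109 × 10⁻³¹) = 2.410 × 10⁻¹⁷ J = 150 eV.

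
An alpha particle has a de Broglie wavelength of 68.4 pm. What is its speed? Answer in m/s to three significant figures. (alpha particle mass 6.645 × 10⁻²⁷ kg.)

p = h/λ = 6.626 × 10⁻³⁴ / 6.840 × 10⁻¹¹ = 9.687 × 10⁻²⁴ kg·m/s.
v = p/m = 9.687 × 10⁻²⁴ / 6.645 × 10⁻²⁷ = 1.46 × 10³ m/s = 1460 m/s.

v = 1460 m/s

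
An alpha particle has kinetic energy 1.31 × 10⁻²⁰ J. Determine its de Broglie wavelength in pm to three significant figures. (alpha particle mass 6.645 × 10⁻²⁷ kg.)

p = √(2mKE) = √(2 × 6.645 × 10⁻²⁷ × 1.310 × 10⁻²⁰) = 1.319 × 10⁻²³ kg·m/s.
λ = h/p = 6.626 × 10⁻³⁴ / 1.319 × 10⁻²³ = 5.02 × 10⁻¹¹ m = 50.2 pm.

λ = 50.2 pm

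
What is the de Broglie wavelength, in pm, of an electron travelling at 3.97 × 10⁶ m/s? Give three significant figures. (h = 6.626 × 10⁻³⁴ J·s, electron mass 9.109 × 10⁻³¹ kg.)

λ = 183 pm

p = mv = 9.109 × 10⁻³¹ × 3.97 × 10⁶ = 3.616 × 10⁻²⁴ kg·m/s.
λ = h/p = 6.626 × 10⁻³⁴ / 3.616 × 10⁻²⁴ = 1.83 × 10⁻¹⁰ m = 183 pm.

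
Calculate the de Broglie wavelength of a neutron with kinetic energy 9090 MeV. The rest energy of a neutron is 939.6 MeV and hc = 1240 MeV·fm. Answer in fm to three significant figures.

λ = 0.124 fm

Total energy E = KE + m₀c² = 9090 + 939.6 = 10029.6 MeV.
(pc)² = E² − (m₀c²)² = (10029.6)² − (939.6)² = 9.971 × 10⁷ MeV², so pc = 9985 MeV.
λ = hc/(pc) = 1240 MeV·fm / 9985 MeV = 0.124 fm.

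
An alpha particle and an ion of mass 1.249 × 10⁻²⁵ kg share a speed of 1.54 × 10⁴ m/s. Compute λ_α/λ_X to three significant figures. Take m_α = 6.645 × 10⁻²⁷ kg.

λ_α/λ_X = 18.8

At fixed v, p = mv so λ = h/(mv) ∝ 1/m.
λ_α/λ_X = m_X/m_α = 1.249 × 10⁻²⁵/6.645 × 10⁻²⁷ = 18.8.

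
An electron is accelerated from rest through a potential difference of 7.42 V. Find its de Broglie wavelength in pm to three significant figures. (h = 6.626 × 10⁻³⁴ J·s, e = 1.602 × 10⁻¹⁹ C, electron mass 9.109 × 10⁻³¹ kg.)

KE = eV = 1.602 × 10⁻¹⁹ × 7.420 = 1.189 × 10⁻¹⁸ J.
p = √(2mKE) = √(2 × 9.109 × 10⁻³¹ × 1.189 × 10⁻¹⁸) = 1.472 × 10⁻²⁴ kg·m/s.
λ = h/p = 6.626 × 10⁻³⁴ / 1.472 × 10⁻²⁴ = 4.50 × 10⁻¹⁰ m = 450 pm.

λ = 450 pm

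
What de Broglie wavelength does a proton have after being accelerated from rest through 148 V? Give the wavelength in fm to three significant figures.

λ = 2350 fm

KE = eV = 1.602 × 10⁻¹⁹ × 148.0 = 2.371 × 10⁻¹⁷ J.
p = √(2mKE) = √(2 × 1.673 × 10⁻²⁷ × 2.371 × 10⁻¹⁷) = 2.817 × 10⁻²² kg·m/s.
λ = h/p = 6.626 × 10⁻³⁴ / 2.817 × 10⁻²² = 2.35 × 10⁻¹² m = 2350 fm.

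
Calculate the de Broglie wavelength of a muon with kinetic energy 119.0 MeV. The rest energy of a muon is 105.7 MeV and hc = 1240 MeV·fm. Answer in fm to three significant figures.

λ = 6.25 fm

Total energy E = KE + m₀c² = 119.0 + 105.7 = 224.7 MeV.
(pc)² = E² − (m₀c²)² = (224.7)² − (105.7)² = 3.932 × 10⁴ MeV², so pc = 198.3 MeV.
λ = hc/(pc) = 1240 MeV·fm / 198.3 MeV = 6.25 fm.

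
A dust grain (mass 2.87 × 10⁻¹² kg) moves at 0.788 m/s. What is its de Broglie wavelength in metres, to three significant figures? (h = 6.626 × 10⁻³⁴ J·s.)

λ = 2.93 × 10⁻²² m

p = mv = 2.87 × 10⁻¹² × 0.788 = 2.262 × 10⁻¹² kg·m/s.
λ = h/p = 6.626 × 10⁻³⁴ / 2.262 × 10⁻¹² = 2.93 × 10⁻²² m.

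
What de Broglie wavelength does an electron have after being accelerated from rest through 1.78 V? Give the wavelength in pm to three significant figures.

λ = 919 pm

KE = eV = 1.602 × 10⁻¹⁹ × 1.780 = 2.852 × 10⁻¹⁹ J.
p = √(2mKE) = √(2 × 9.109 × 10⁻³¹ × 2.852 × 10⁻¹⁹) = 7.208 × 10⁻²⁵ kg·m/s.
λ = h/p = 6.626 × 10⁻³⁴ / 7.208 × 10⁻²⁵ = 9.19 × 10⁻¹⁰ m = 919 pm.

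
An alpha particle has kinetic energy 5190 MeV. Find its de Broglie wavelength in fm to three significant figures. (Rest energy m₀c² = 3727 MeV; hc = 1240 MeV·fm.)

Total energy E = KE + m₀c² = 5190 + 3727 = 8917 MeV.
(pc)² = E² − (m₀c²)² = (8917)² − (3727)² = 6.562 × 10⁷ MeV², so pc = 8101 MeV.
λ = hc/(pc) = 1240 MeV·fm / 8101 MeV = 0.153 fm.

λ = 0.153 fm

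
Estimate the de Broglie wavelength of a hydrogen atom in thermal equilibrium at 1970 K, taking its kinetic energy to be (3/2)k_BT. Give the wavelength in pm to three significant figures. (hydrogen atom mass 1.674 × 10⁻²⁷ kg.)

λ = 56.7 pm

KE = (3/2)k_BT = 1.5 × 1.381 × 10⁻²³ × 1970 = 4.081 × 10⁻²⁰ J.
p = √(2mKE) = √(2 × 1.674 × 10⁻²⁷ × 4.081 × 10⁻²⁰) = 1.169 × 10⁻²³ kg·m/s.
λ = h/p = 5.67 × 10⁻¹¹ m = 56.7 pm.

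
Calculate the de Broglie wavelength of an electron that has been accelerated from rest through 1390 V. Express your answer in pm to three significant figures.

λ = 32.9 pm

KE = eV = 1.602 × 10⁻¹⁹ × 1390 = 2.227 × 10⁻¹⁶ J.
p = √(2mKE) = √(2 × 9.109 × 10⁻³¹ × 2.227 × 10⁻¹⁶) = 2.014 × 10⁻²³ kg·m/s.
λ = h/p = 6.626 × 10⁻³⁴ / 2.014 × 10⁻²³ = 3.29 × 10⁻¹¹ m = 32.9 pm.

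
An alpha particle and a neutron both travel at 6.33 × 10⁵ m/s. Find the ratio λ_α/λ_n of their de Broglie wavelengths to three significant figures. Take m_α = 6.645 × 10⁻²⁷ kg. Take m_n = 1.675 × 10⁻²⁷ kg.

λ_α/λ_n = 0.252

At fixed v, p = mv so λ = h/(mv) ∝ 1/m.
λ_α/λ_n = m_n/m_α = 1.675 × 10⁻²⁷/6.645 × 10⁻²⁷ = 0.252.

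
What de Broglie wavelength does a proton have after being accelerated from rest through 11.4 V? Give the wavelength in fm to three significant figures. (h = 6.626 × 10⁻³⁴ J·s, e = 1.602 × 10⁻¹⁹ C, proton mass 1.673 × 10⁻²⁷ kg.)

λ = 8480 fm

KE = eV = 1.602 × 10⁻¹⁹ × 11.40 = 1.826 × 10⁻¹⁸ J.
p = √(2mKE) = √(2 × 1.673 × 10⁻²⁷ × 1.826 × 10⁻¹⁸) = 7.817 × 10⁻²³ kg·m/s.
λ = h/p = 6.626 × 10⁻³⁴ / 7.817 × 10⁻²³ = 8.48 × 10⁻¹² m = 8480 fm.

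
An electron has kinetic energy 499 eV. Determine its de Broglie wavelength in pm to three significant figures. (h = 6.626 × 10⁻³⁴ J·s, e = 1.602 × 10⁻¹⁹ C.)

λ = 54.9 pm

KE = 499 eV = 7.994 × 10⁻¹⁷ J.
p = √(2mKE) = √(2 × 9.109 × 10⁻³¹ × 7.994 × 10⁻¹⁷) = 1.207 × 10⁻²³ kg·m/s.
λ = h/p = 6.626 × 10⁻³⁴ / 1.207 × 10⁻²³ = 5.49 × 10⁻¹¹ m = 54.9 pm.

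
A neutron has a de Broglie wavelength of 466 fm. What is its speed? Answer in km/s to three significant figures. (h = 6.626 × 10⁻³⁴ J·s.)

v = 849 km/s

p = h/λ = 6.626 × 10⁻³⁴ / 4.660 × 10⁻¹³ = 1.422 × 10⁻²¹ kg·m/s.
v = p/m = 1.422 × 10⁻²¹ / 1.675 × 10⁻²⁷ = 8.49 × 10⁵ m/s = 849 km/s.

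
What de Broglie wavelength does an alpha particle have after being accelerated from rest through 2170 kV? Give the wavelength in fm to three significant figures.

λ = 6.89 fm

KE = 2eV = 2 × 1.602 × 10⁻¹⁹ × 2.170 × 10⁶ = 6.953 × 10⁻¹³ J.
p = √(2mKE) = √(2 × 6.645 × 10⁻²⁷ × 6.953 × 10⁻¹³) = 9.613 × 10⁻²⁰ kg·m/s.
λ = h/p = 6.626 × 10⁻³⁴ / 9.613 × 10⁻²⁰ = 6.89 × 10⁻¹⁵ m = 6.89 fm.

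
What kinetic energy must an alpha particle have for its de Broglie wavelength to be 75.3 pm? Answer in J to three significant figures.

p = h/λ = 6.626 × 10⁻³⁴ / 7.530 × 10⁻¹¹ = 8.799 × 10⁻²⁴ kg·m/s.
KE = p²/(2m) = (8.799 × 10⁻²⁴)² / (2 × 6.645 × 10⁻²⁷) = 5.826 × 10⁻²¹ J = 5.83 × 10⁻²¹ J.

KE = 5.83 × 10⁻²¹ J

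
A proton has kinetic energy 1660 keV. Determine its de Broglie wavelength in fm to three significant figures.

KE = 1660 keV = 2.659 × 10⁻¹³ J.
p = √(2mKE) = √(2 × 1.673 × 10⁻²⁷ × 2.659 × 10⁻¹³) = 2.983 × 10⁻²⁰ kg·m/s.
λ = h/p = 6.626 × 10⁻³⁴ / 2.983 × 10⁻²⁰ = 2.22 × 10⁻¹⁴ m = 22.2 fm.

λ = 22.2 fm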